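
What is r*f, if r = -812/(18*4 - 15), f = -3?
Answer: 812/19 ≈ 42.737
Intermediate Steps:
r = -812/57 (r = -812/(72 - 15) = -812/57 ≈ -14.246)
r*f = -812/57*(-3) = 812/19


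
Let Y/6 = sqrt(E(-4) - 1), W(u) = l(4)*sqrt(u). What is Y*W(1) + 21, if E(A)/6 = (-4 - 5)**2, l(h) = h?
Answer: 21 + 24*sqrt(485) ≈ 549.54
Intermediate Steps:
E(A) = 486 (E(A) = 6*(-4 - 5)**2 = 6*(-9)**2 = 6*81 = 486)
W(u) = 4*sqrt(u)
Y = 6*sqrt(485) (Y = 6*sqrt(486 - 1) = 6*sqrt(485) ≈ 132.14)
Y*W(1) + 21 = (6*sqrt(485))*(4*sqrt(1)) + 21 = (6*sqrt(485))*(4*1) + 21 = (6*sqrt(485))*4 + 21 = 24*sqrt(485) + 21 = 21 + 24*sqrt(485)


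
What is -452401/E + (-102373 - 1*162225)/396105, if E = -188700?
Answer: 2872636789/1661000300 ≈ 1.7295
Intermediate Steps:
-452401/E + (-102373 - 1*162225)/396105 = -452401/(-188700) + (-102373 - 1*162225)/396105 = -452401*(-1/188700) + (-102373 - 162225)*(1/396105) = 452401/188700 - 264598*1/396105 = 452401/188700 - 264598/396105 = 2872636789/1661000300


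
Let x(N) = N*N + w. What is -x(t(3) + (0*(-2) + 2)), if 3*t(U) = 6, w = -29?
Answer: 13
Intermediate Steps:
t(U) = 2 (t(U) = (⅓)*6 = 2)
x(N) = -29 + N² (x(N) = N*N - 29 = N² - 29 = -29 + N²)
-x(t(3) + (0*(-2) + 2)) = -(-29 + (2 + (0*(-2) + 2))²) = -(-29 + (2 + (0 + 2))²) = -(-29 + (2 + 2)²) = -(-29 + 4²) = -(-29 + 16) = -1*(-13) = 13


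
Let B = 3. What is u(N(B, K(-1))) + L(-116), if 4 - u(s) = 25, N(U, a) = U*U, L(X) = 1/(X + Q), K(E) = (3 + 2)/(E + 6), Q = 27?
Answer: -1870/89 ≈ -21.011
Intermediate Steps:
K(E) = 5/(6 + E)
L(X) = 1/(27 + X) (L(X) = 1/(X + 27) = 1/(27 + X))
N(U, a) = U²
u(s) = -21 (u(s) = 4 - 1*25 = 4 - 25 = -21)
u(N(B, K(-1))) + L(-116) = -21 + 1/(27 - 116) = -21 + 1/(-89) = -21 - 1/89 = -1870/89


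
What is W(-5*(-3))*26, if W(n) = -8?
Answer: -208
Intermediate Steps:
W(-5*(-3))*26 = -8*26 = -208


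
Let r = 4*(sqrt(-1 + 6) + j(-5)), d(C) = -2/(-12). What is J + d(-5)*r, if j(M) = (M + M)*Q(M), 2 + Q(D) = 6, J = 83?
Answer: 169/3 + 2*sqrt(5)/3 ≈ 57.824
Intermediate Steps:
Q(D) = 4 (Q(D) = -2 + 6 = 4)
d(C) = 1/6 (d(C) = -2*(-1/12) = 1/6)
j(M) = 8*M (j(M) = (M + M)*4 = (2*M)*4 = 8*M)
r = -160 + 4*sqrt(5) (r = 4*(sqrt(-1 + 6) + 8*(-5)) = 4*(sqrt(5) - 40) = 4*(-40 + sqrt(5)) = -160 + 4*sqrt(5) ≈ -151.06)
J + d(-5)*r = 83 + (-160 + 4*sqrt(5))/6 = 83 + (-80/3 + 2*sqrt(5)/3) = 169/3 + 2*sqrt(5)/3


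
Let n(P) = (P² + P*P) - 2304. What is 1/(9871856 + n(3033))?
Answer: 1/28267730 ≈ 3.5376e-8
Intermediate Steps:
n(P) = -2304 + 2*P² (n(P) = (P² + P²) - 2304 = 2*P² - 2304 = -2304 + 2*P²)
1/(9871856 + n(3033)) = 1/(9871856 + (-2304 + 2*3033²)) = 1/(9871856 + (-2304 + 2*9199089)) = 1/(9871856 + (-2304 + 18398178)) = 1/(9871856 + 18395874) = 1/28267730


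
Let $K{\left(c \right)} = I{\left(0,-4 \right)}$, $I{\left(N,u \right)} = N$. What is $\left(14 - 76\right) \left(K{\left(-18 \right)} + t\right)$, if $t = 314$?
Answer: $-19468$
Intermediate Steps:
$K{\left(c \right)} = 0$
$\left(14 - 76\right) \left(K{\left(-18 \right)} + t\right) = \left(14 - 76\right) \left(0 + 314\right) = \left(-62\right) 314 = -19468$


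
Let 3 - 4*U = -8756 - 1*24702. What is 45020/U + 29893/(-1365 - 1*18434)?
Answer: 2565154247/662494339 ≈ 3.8720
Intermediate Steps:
U = 33461/4 (U = ¾ - (-8756 - 1*24702)/4 = ¾ - (-8756 - 24702)/4 = ¾ - ¼*(-33458) = ¾ + 16729/2 = 33461/4 ≈ 8365.3)
45020/U + 29893/(-1365 - 1*18434) = 45020/(33461/4) + 29893/(-1365 - 1*18434) = 45020*(4/33461) + 29893/(-1365 - 18434) = 180080/33461 + 29893/(-19799) = 180080/33461 + 29893*(-1/19799) = 180080/33461 - 29893/19799 = 2565154247/662494339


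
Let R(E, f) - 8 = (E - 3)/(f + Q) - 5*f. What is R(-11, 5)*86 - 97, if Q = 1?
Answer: -5279/3 ≈ -1759.7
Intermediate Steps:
R(E, f) = 8 - 5*f + (-3 + E)/(1 + f) (R(E, f) = 8 + ((E - 3)/(f + 1) - 5*f) = 8 + ((-3 + E)/(1 + f) - 5*f) = 8 + (-5*f + (-3 + E)/(1 + f)) = 8 - 5*f + (-3 + E)/(1 + f))
R(-11, 5)*86 - 97 = ((5 - 11 - 5*5² + 3*5)/(1 + 5))*86 - 97 = ((5 - 11 - 5*25 + 15)/6)*86 - 97 = ((5 - 11 - 125 + 15)/6)*86 - 97 = ((⅙)*(-116))*86 - 97 = -58/3*86 - 97 = -4988/3 - 97 = -5279/3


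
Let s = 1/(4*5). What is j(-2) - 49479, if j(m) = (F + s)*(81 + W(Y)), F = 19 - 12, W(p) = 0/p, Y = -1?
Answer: -978159/20 ≈ -48908.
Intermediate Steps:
W(p) = 0
F = 7
s = 1/20 ≈ 0.050000
j(m) = 11421/20 (j(m) = (7 + 1/20)*(81 + 0) = (141/20)*81 = 11421/20)
j(-2) - 49479 = 11421/20 - 49479 = -978159/20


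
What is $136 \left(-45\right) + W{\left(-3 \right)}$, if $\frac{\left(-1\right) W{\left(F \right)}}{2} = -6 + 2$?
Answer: $-6112$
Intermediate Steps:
$W{\left(F \right)} = 8$ ($W{\left(F \right)} = - 2 \left(-6 + 2\right) = \left(-2\right) \left(-4\right) = 8$)
$136 \left(-45\right) + W{\left(-3 \right)} = 136 \left(-45\right) + 8 = -6120 + 8 = -6112$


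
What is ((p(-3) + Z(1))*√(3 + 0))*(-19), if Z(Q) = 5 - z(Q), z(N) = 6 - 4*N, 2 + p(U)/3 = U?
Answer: 228*√3 ≈ 394.91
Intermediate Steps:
p(U) = -6 + 3*U
Z(Q) = -1 + 4*Q (Z(Q) = 5 - (6 - 4*Q) = 5 + (-6 + 4*Q) = -1 + 4*Q)
((p(-3) + Z(1))*√(3 + 0))*(-19) = (((-6 + 3*(-3)) + (-1 + 4*1))*√(3 + 0))*(-19) = (((-6 - 9) + (-1 + 4))*√3)*(-19) = ((-15 + 3)*√3)*(-19) = -12*√3*(-19) = 228*√3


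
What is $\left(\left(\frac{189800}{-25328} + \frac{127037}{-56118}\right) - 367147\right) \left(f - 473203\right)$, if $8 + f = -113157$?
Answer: $\frac{3187525269166190592}{14805799} \approx 2.1529 \cdot 10^{11}$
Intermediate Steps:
$f = -113165$ ($f = -8 - 113157 = -113165$)
$\left(\left(\frac{189800}{-25328} + \frac{127037}{-56118}\right) - 367147\right) \left(f - 473203\right) = \left(\left(\frac{189800}{-25328} + \frac{127037}{-56118}\right) - 367147\right) \left(-113165 - 473203\right) = \left(\left(189800 \left(- \frac{1}{25328}\right) + 127037 \left(- \frac{1}{56118}\right)\right) - 367147\right) \left(-586368\right) = \left(\left(- \frac{23725}{3166} - \frac{127037}{56118}\right) - 367147\right) \left(-586368\right) = \left(- \frac{433399673}{44417397} - 367147\right) \left(-586368\right) = \left(- \frac{16308147456032}{44417397}\right) \left(-586368\right) = \frac{3187525269166190592}{14805799}$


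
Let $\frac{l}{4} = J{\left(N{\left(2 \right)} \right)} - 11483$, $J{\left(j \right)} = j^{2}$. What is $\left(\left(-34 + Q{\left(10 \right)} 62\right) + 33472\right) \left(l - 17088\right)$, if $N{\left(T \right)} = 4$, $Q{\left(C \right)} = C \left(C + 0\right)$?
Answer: $-2495449928$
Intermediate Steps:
$Q{\left(C \right)} = C^{2}$ ($Q{\left(C \right)} = C C = C^{2}$)
$l = -45868$ ($l = 4 \left(4^{2} - 11483\right) = 4 \left(16 - 11483\right) = 4 \left(-11467\right) = -45868$)
$\left(\left(-34 + Q{\left(10 \right)} 62\right) + 33472\right) \left(l - 17088\right) = \left(\left(-34 + 10^{2} \cdot 62\right) + 33472\right) \left(-45868 - 17088\right) = \left(\left(-34 + 100 \cdot 62\right) + 33472\right) \left(-62956\right) = \left(\left(-34 + 6200\right) + 33472\right) \left(-62956\right) = \left(6166 + 33472\right) \left(-62956\right) = 39638 \left(-62956\right) = -2495449928$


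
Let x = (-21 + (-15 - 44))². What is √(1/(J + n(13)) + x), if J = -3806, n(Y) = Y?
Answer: √92075829807/3793 ≈ 80.000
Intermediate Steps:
x = 6400 (x = (-21 - 59)² = (-80)² = 6400)
√(1/(J + n(13)) + x) = √(1/(-3806 + 13) + 6400) = √(1/(-3793) + 6400) = √(-1/3793 + 6400) = √(24275199/3793) = √92075829807/3793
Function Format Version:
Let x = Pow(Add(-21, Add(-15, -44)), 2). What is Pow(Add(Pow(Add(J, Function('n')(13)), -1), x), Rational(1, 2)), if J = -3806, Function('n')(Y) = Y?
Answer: Mul(Rational(1, 3793), Pow(92075829807, Rational(1, 2))) ≈ 80.000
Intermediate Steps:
x = 6400 (x = Pow(Add(-21, -59), 2) = Pow(-80, 2) = 6400)
Pow(Add(Pow(Add(J, Function('n')(13)), -1), x), Rational(1, 2)) = Pow(Add(Pow(Add(-3806, 13), -1), 6400), Rational(1, 2)) = Pow(Add(Pow(-3793, -1), 6400), Rational(1, 2)) = Pow(Add(Rational(-1, 3793), 6400), Rational(1, 2)) = Pow(Rational(24275199, 3793), Rational(1, 2)) = Mul(Rational(1, 3793), Pow(92075829807, Rational(1, 2)))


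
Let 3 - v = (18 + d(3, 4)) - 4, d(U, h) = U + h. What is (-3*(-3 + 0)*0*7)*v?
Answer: 0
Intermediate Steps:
v = -18 (v = 3 - ((18 + (3 + 4)) - 4) = 3 - ((18 + 7) - 4) = 3 - (25 - 4) = 3 - 1*21 = 3 - 21 = -18)
(-3*(-3 + 0)*0*7)*v = (-3*(-3 + 0)*0*7)*(-18) = (-(-9)*0*7)*(-18) = (-3*0*7)*(-18) = (0*7)*(-18) = 0*(-18) = 0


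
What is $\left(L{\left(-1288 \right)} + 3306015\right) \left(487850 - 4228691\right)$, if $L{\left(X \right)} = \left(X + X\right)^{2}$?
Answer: $-37190659386231$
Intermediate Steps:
$L{\left(X \right)} = 4 X^{2}$ ($L{\left(X \right)} = \left(2 X\right)^{2} = 4 X^{2}$)
$\left(L{\left(-1288 \right)} + 3306015\right) \left(487850 - 4228691\right) = \left(4 \left(-1288\right)^{2} + 3306015\right) \left(487850 - 4228691\right) = \left(4 \cdot 1658944 + 3306015\right) \left(-3740841\right) = \left(6635776 + 3306015\right) \left(-3740841\right) = 9941791 \left(-3740841\right) = -37190659386231$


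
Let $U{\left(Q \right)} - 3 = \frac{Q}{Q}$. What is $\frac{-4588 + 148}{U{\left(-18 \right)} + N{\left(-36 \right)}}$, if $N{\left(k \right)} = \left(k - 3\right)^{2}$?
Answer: $- \frac{888}{305} \approx -2.9115$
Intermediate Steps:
$N{\left(k \right)} = \left(-3 + k\right)^{2}$ ($N{\left(k \right)} = \left(k - 3\right)^{2} = \left(-3 + k\right)^{2}$)
$U{\left(Q \right)} = 4$ ($U{\left(Q \right)} = 3 + \frac{Q}{Q} = 3 + 1 = 4$)
$\frac{-4588 + 148}{U{\left(-18 \right)} + N{\left(-36 \right)}} = \frac{-4588 + 148}{4 + \left(-3 - 36\right)^{2}} = - \frac{4440}{4 + \left(-39\right)^{2}} = - \frac{4440}{4 + 1521} = - \frac{4440}{1525} = \left(-4440\right) \frac{1}{1525} = - \frac{888}{305}$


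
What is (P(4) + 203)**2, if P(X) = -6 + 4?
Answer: 40401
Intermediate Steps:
P(X) = -2
(P(4) + 203)**2 = (-2 + 203)**2 = 201**2 = 40401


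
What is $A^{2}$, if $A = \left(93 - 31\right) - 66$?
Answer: $16$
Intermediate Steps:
$A = -4$ ($A = 62 - 66 = -4$)
$A^{2} = \left(-4\right)^{2} = 16$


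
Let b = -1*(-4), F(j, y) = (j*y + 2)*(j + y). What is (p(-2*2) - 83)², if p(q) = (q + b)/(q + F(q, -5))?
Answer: 6889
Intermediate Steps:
F(j, y) = (2 + j*y)*(j + y)
b = 4
p(q) = (4 + q)/(-10 - 5*q² + 28*q) (p(q) = (q + 4)/(q + (2*q + 2*(-5) + q*(-5)² - 5*q²)) = (4 + q)/(q + (2*q - 10 + q*25 - 5*q²)) = (4 + q)/(q + (2*q - 10 + 25*q - 5*q²)) = (4 + q)/(q + (-10 - 5*q² + 27*q)) = (4 + q)/(-10 - 5*q² + 28*q))
(p(-2*2) - 83)² = ((-4 - (-2)*2)/(10 - (-56)*2 + 5*(-2*2)²) - 83)² = ((-4 - 1*(-4))/(10 - 28*(-4) + 5*(-4)²) - 83)² = ((-4 + 4)/(10 + 112 + 5*16) - 83)² = (0/(10 + 112 + 80) - 83)² = (0/202 - 83)² = ((1/202)*0 - 83)² = (0 - 83)² = (-83)² = 6889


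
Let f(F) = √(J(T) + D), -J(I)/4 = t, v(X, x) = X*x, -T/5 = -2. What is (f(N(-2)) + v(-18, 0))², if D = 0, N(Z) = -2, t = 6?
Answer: -24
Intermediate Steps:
T = 10 (T = -5*(-2) = 10)
J(I) = -24 (J(I) = -4*6 = -24)
f(F) = 2*I*√6 (f(F) = √(-24 + 0) = √(-24) = 2*I*√6)
(f(N(-2)) + v(-18, 0))² = (2*I*√6 - 18*0)² = (2*I*√6 + 0)² = (2*I*√6)² = -24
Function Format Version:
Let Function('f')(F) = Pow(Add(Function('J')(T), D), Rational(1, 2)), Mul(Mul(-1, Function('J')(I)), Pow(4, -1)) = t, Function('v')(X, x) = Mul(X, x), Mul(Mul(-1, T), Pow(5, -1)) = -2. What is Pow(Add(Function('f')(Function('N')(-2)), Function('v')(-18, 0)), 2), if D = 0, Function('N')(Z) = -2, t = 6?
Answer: -24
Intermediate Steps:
T = 10 (T = Mul(-5, -2) = 10)
Function('J')(I) = -24 (Function('J')(I) = Mul(-4, 6) = -24)
Function('f')(F) = Mul(2, I, Pow(6, Rational(1, 2))) (Function('f')(F) = Pow(Add(-24, 0), Rational(1, 2)) = Pow(-24, Rational(1, 2)) = Mul(2, I, Pow(6, Rational(1, 2))))
Pow(Add(Function('f')(Function('N')(-2)), Function('v')(-18, 0)), 2) = Pow(Add(Mul(2, I, Pow(6, Rational(1, 2))), Mul(-18, 0)), 2) = Pow(Add(Mul(2, I, Pow(6, Rational(1, 2))), 0), 2) = Pow(Mul(2, I, Pow(6, Rational(1, 2))), 2) = -24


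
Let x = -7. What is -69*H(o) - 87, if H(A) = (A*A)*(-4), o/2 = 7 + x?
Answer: -87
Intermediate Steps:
o = 0 (o = 2*(7 - 7) = 2*0 = 0)
H(A) = -4*A**2 (H(A) = A**2*(-4) = -4*A**2)
-69*H(o) - 87 = -(-276)*0**2 - 87 = -(-276)*0 - 87 = -69*0 - 87 = 0 - 87 = -87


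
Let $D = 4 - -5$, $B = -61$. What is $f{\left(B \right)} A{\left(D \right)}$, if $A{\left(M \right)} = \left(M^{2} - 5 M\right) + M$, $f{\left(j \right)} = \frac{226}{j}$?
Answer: $- \frac{10170}{61} \approx -166.72$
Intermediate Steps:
$D = 9$ ($D = 4 + 5 = 9$)
$A{\left(M \right)} = M^{2} - 4 M$
$f{\left(B \right)} A{\left(D \right)} = \frac{226}{-61} \cdot 9 \left(-4 + 9\right) = 226 \left(- \frac{1}{61}\right) 9 \cdot 5 = \left(- \frac{226}{61}\right) 45 = - \frac{10170}{61}$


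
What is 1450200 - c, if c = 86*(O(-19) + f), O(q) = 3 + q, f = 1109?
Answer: 1356202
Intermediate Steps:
c = 93998 (c = 86*((3 - 19) + 1109) = 86*(-16 + 1109) = 86*1093 = 93998)
1450200 - c = 1450200 - 1*93998 = 1450200 - 93998 = 1356202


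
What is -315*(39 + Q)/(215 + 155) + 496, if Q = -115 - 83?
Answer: 46721/74 ≈ 631.37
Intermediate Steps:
Q = -198
-315*(39 + Q)/(215 + 155) + 496 = -315*(39 - 198)/(215 + 155) + 496 = -(-50085)/370 + 496 = -315*(-159/370) + 496 = 10017/74 + 496 = 46721/74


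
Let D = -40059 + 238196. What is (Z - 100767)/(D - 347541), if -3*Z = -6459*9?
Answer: 40695/74702 ≈ 0.54476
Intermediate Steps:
Z = 19377 (Z = -(-2153)*9 = -⅓*(-58131) = 19377)
D = 198137
(Z - 100767)/(D - 347541) = (19377 - 100767)/(198137 - 347541) = -81390/(-149404) = -81390*(-1/149404) = 40695/74702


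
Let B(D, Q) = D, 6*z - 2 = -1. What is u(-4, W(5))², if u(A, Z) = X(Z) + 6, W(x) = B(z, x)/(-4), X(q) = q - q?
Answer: 36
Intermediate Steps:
z = ⅙ (z = ⅓ + (⅙)*(-1) = ⅓ - ⅙ = ⅙ ≈ 0.16667)
X(q) = 0
W(x) = -1/24 (W(x) = (⅙)/(-4) = (⅙)*(-¼) = -1/24)
u(A, Z) = 6 (u(A, Z) = 0 + 6 = 6)
u(-4, W(5))² = 6² = 36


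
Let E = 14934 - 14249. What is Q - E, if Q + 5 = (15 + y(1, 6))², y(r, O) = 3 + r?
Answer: -329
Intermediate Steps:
Q = 356 (Q = -5 + (15 + (3 + 1))² = -5 + (15 + 4)² = -5 + 19² = -5 + 361 = 356)
E = 685
Q - E = 356 - 1*685 = 356 - 685 = -329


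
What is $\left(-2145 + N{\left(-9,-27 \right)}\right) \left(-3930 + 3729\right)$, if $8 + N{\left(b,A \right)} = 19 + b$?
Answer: $430743$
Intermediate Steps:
$N{\left(b,A \right)} = 11 + b$ ($N{\left(b,A \right)} = -8 + \left(19 + b\right) = 11 + b$)
$\left(-2145 + N{\left(-9,-27 \right)}\right) \left(-3930 + 3729\right) = \left(-2145 + \left(11 - 9\right)\right) \left(-3930 + 3729\right) = \left(-2145 + 2\right) \left(-201\right) = \left(-2143\right) \left(-201\right) = 430743$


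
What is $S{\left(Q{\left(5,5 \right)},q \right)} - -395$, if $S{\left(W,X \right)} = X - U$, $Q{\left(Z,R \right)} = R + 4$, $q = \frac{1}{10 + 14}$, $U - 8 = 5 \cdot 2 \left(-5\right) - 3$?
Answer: $\frac{10561}{24} \approx 440.04$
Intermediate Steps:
$U = -45$ ($U = 8 + \left(5 \cdot 2 \left(-5\right) - 3\right) = 8 + \left(10 \left(-5\right) - 3\right) = 8 - 53 = -45$)
$q = \frac{1}{24} \approx 0.041667$
$Q{\left(Z,R \right)} = 4 + R$
$S{\left(W,X \right)} = 45 + X$ ($S{\left(W,X \right)} = X - -45 = X + 45 = 45 + X$)
$S{\left(Q{\left(5,5 \right)},q \right)} - -395 = \left(45 + \frac{1}{24}\right) - -395 = \frac{1081}{24} + 395 = \frac{10561}{24}$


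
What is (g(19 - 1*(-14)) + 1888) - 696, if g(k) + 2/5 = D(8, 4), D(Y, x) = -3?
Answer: 5943/5 ≈ 1188.6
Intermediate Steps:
g(k) = -17/5 (g(k) = -⅖ - 3 = -17/5)
(g(19 - 1*(-14)) + 1888) - 696 = (-17/5 + 1888) - 696 = 9423/5 - 696 = 5943/5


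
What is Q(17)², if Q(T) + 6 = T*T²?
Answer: 24078649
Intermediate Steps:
Q(T) = -6 + T³ (Q(T) = -6 + T*T² = -6 + T³)
Q(17)² = (-6 + 17³)² = (-6 + 4913)² = 4907² = 24078649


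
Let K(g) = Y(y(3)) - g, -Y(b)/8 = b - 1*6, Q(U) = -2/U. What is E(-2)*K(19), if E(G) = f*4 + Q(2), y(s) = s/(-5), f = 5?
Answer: 3211/5 ≈ 642.20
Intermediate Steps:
y(s) = -s/5 (y(s) = s*(-⅕) = -s/5)
E(G) = 19 (E(G) = 5*4 - 2/2 = 20 - 2*½ = 20 - 1 = 19)
Y(b) = 48 - 8*b (Y(b) = -8*(b - 1*6) = -8*(b - 6) = -8*(-6 + b) = 48 - 8*b)
K(g) = 264/5 - g (K(g) = (48 - (-8)*3/5) - g = (48 - 8*(-⅗)) - g = (48 + 24/5) - g = 264/5 - g)
E(-2)*K(19) = 19*(264/5 - 1*19) = 19*(264/5 - 19) = 19*(169/5) = 3211/5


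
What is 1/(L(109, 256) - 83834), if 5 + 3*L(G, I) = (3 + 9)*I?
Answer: -3/248435 ≈ -1.2076e-5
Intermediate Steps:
L(G, I) = -5/3 + 4*I (L(G, I) = -5/3 + ((3 + 9)*I)/3 = -5/3 + (12*I)/3 = -5/3 + 4*I)
1/(L(109, 256) - 83834) = 1/((-5/3 + 4*256) - 83834) = 1/((-5/3 + 1024) - 83834) = 1/(3067/3 - 83834) = 1/(-248435/3) = -3/248435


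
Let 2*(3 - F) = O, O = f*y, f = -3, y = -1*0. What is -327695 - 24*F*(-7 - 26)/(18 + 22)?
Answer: -1638178/5 ≈ -3.2764e+5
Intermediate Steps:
y = 0
O = 0 (O = -3*0 = 0)
F = 3 (F = 3 - ½*0 = 3 + 0 = 3)
-327695 - 24*F*(-7 - 26)/(18 + 22) = -327695 - 24*3*(-7 - 26)/(18 + 22) = -327695 - 72*(-33/40) = -327695 - 72*(-33*1/40) = -327695 - 72*(-33)/40 = -327695 - 1*(-297/5) = -327695 + 297/5 = -1638178/5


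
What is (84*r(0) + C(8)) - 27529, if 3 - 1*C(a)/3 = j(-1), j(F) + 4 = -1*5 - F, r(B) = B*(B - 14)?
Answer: -27496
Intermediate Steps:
r(B) = B*(-14 + B)
j(F) = -9 - F (j(F) = -4 + (-1*5 - F) = -4 + (-5 - F) = -9 - F)
C(a) = 33 (C(a) = 9 - 3*(-9 - 1*(-1)) = 9 - 3*(-9 + 1) = 9 - 3*(-8) = 9 + 24 = 33)
(84*r(0) + C(8)) - 27529 = (84*(0*(-14 + 0)) + 33) - 27529 = (84*(0*(-14)) + 33) - 27529 = (84*0 + 33) - 27529 = (0 + 33) - 27529 = 33 - 27529 = -27496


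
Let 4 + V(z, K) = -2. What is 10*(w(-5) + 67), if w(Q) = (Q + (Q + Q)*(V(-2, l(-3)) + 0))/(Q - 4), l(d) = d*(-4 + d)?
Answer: 5480/9 ≈ 608.89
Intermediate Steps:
V(z, K) = -6 (V(z, K) = -4 - 2 = -6)
w(Q) = -11*Q/(-4 + Q) (w(Q) = (Q + (Q + Q)*(-6 + 0))/(Q - 4) = (Q + (2*Q)*(-6))/(-4 + Q) = (Q - 12*Q)/(-4 + Q) = (-11*Q)/(-4 + Q) = -11*Q/(-4 + Q))
10*(w(-5) + 67) = 10*(-11*(-5)/(-4 - 5) + 67) = 10*(-11*(-5)/(-9) + 67) = 10*(-11*(-5)*(-⅑) + 67) = 10*(-55/9 + 67) = 10*(548/9) = 5480/9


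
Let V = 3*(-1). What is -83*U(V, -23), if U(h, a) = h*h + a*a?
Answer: -44654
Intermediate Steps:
V = -3
U(h, a) = a**2 + h**2 (U(h, a) = h**2 + a**2 = a**2 + h**2)
-83*U(V, -23) = -83*((-23)**2 + (-3)**2) = -83*(529 + 9) = -83*538 = -44654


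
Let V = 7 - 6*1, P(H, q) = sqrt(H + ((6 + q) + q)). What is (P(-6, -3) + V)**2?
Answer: (1 + I*sqrt(6))**2 ≈ -5.0 + 4.899*I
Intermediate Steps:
P(H, q) = sqrt(6 + H + 2*q) (P(H, q) = sqrt(H + (6 + 2*q)) = sqrt(6 + H + 2*q))
V = 1 (V = 7 - 6 = 1)
(P(-6, -3) + V)**2 = (sqrt(6 - 6 + 2*(-3)) + 1)**2 = (sqrt(6 - 6 - 6) + 1)**2 = (sqrt(-6) + 1)**2 = (I*sqrt(6) + 1)**2 = (1 + I*sqrt(6))**2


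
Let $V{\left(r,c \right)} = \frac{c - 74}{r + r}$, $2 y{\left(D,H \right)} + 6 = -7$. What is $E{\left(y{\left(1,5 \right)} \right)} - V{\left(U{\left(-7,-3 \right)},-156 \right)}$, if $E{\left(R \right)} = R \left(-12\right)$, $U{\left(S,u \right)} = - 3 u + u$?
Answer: $\frac{583}{6} \approx 97.167$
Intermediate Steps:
$U{\left(S,u \right)} = - 2 u$
$y{\left(D,H \right)} = - \frac{13}{2}$ ($y{\left(D,H \right)} = -3 + \frac{1}{2} \left(-7\right) = -3 - \frac{7}{2} = - \frac{13}{2}$)
$V{\left(r,c \right)} = \frac{-74 + c}{2 r}$
$E{\left(R \right)} = - 12 R$
$E{\left(y{\left(1,5 \right)} \right)} - V{\left(U{\left(-7,-3 \right)},-156 \right)} = \left(-12\right) \left(- \frac{13}{2}\right) - \frac{-74 - 156}{2 \left(\left(-2\right) \left(-3\right)\right)} = 78 - \frac{1}{2} \cdot \frac{1}{6} \left(-230\right) = 78 - - \frac{115}{6} = 78 + \frac{115}{6} = \frac{583}{6}$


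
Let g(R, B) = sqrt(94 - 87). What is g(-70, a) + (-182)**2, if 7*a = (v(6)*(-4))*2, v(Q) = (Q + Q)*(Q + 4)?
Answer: 33124 + sqrt(7) ≈ 33127.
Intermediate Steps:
v(Q) = 2*Q*(4 + Q) (v(Q) = (2*Q)*(4 + Q) = 2*Q*(4 + Q))
a = -960/7 (a = (((2*6*(4 + 6))*(-4))*2)/7 = (((2*6*10)*(-4))*2)/7 = ((120*(-4))*2)/7 = (-480*2)/7 = (1/7)*(-960) = -960/7 ≈ -137.14)
g(R, B) = sqrt(7)
g(-70, a) + (-182)**2 = sqrt(7) + (-182)**2 = sqrt(7) + 33124 = 33124 + sqrt(7)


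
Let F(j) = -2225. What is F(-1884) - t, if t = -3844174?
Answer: 3841949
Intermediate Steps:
F(-1884) - t = -2225 - 1*(-3844174) = -2225 + 3844174 = 3841949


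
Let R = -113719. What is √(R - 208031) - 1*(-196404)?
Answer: 196404 + 15*I*√1430 ≈ 1.964e+5 + 567.23*I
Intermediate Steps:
√(R - 208031) - 1*(-196404) = √(-113719 - 208031) - 1*(-196404) = √(-321750) + 196404 = 15*I*√1430 + 196404 = 196404 + 15*I*√1430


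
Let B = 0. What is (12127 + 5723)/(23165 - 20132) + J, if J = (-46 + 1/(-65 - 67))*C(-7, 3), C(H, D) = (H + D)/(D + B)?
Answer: 2242951/33363 ≈ 67.229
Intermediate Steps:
C(H, D) = (D + H)/D (C(H, D) = (H + D)/(D + 0) = (D + H)/D)
J = 6073/99 (J = (-46 + 1/(-65 - 67))*((3 - 7)/3) = (-46 + 1/(-132))*((⅓)*(-4)) = (-46 - 1/132)*(-4/3) = -6073/132*(-4/3) = 6073/99 ≈ 61.343)
(12127 + 5723)/(23165 - 20132) + J = (12127 + 5723)/(23165 - 20132) + 6073/99 = 17850/3033 + 6073/99 = 17850*(1/3033) + 6073/99 = 5950/1011 + 6073/99 = 2242951/33363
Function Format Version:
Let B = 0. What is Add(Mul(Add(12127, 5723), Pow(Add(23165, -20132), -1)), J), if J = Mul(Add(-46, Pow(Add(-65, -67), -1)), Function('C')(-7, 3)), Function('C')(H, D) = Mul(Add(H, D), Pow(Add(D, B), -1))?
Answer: Rational(2242951, 33363) ≈ 67.229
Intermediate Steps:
Function('C')(H, D) = Mul(Pow(D, -1), Add(D, H)) (Function('C')(H, D) = Mul(Add(H, D), Pow(Add(D, 0), -1)) = Mul(Add(D, H), Pow(D, -1)) = Mul(Pow(D, -1), Add(D, H)))
J = Rational(6073, 99) (J = Mul(Add(-46, Pow(Add(-65, -67), -1)), Mul(Pow(3, -1), Add(3, -7))) = Mul(Add(-46, Pow(-132, -1)), Mul(Rational(1, 3), -4)) = Mul(Add(-46, Rational(-1, 132)), Rational(-4, 3)) = Mul(Rational(-6073, 132), Rational(-4, 3)) = Rational(6073, 99) ≈ 61.343)
Add(Mul(Add(12127, 5723), Pow(Add(23165, -20132), -1)), J) = Add(Mul(Add(12127, 5723), Pow(Add(23165, -20132), -1)), Rational(6073, 99)) = Add(Mul(17850, Pow(3033, -1)), Rational(6073, 99)) = Add(Mul(17850, Rational(1, 3033)), Rational(6073, 99)) = Add(Rational(5950, 1011), Rational(6073, 99)) = Rational(2242951, 33363)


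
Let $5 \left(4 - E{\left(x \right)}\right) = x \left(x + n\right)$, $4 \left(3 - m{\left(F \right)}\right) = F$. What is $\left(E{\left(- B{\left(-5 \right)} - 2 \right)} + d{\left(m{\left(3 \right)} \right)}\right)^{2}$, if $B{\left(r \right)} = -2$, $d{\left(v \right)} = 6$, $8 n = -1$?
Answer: $100$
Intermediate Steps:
$n = - \frac{1}{8}$ ($n = \frac{1}{8} \left(-1\right) = - \frac{1}{8} \approx -0.125$)
$m{\left(F \right)} = 3 - \frac{F}{4}$
$E{\left(x \right)} = 4 - \frac{x \left(- \frac{1}{8} + x\right)}{5}$ ($E{\left(x \right)} = 4 - \frac{x \left(x - \frac{1}{8}\right)}{5} = 4 - \frac{x \left(- \frac{1}{8} + x\right)}{5}$)
$\left(E{\left(- B{\left(-5 \right)} - 2 \right)} + d{\left(m{\left(3 \right)} \right)}\right)^{2} = \left(\left(4 - \frac{\left(\left(-1\right) \left(-2\right) - 2\right)^{2}}{5} + \frac{\left(-1\right) \left(-2\right) - 2}{40}\right) + 6\right)^{2} = \left(\left(4 - \frac{\left(2 - 2\right)^{2}}{5} + \frac{2 - 2}{40}\right) + 6\right)^{2} = \left(\left(4 - \frac{0^{2}}{5} + \frac{1}{40} \cdot 0\right) + 6\right)^{2} = \left(\left(4 - 0 + 0\right) + 6\right)^{2} = \left(\left(4 + 0 + 0\right) + 6\right)^{2} = \left(4 + 6\right)^{2} = 10^{2} = 100$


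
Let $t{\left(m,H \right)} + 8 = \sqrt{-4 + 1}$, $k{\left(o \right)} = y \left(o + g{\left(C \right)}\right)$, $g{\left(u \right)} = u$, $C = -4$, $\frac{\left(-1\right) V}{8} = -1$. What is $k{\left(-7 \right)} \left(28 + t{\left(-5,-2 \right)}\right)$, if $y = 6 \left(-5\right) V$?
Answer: $52800 + 2640 i \sqrt{3} \approx 52800.0 + 4572.6 i$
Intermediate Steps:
$V = 8$ ($V = \left(-8\right) \left(-1\right) = 8$)
$y = -240$ ($y = 6 \left(-5\right) 8 = \left(-30\right) 8 = -240$)
$k{\left(o \right)} = 960 - 240 o$ ($k{\left(o \right)} = - 240 \left(o - 4\right) = - 240 \left(-4 + o\right) = 960 - 240 o$)
$t{\left(m,H \right)} = -8 + i \sqrt{3}$ ($t{\left(m,H \right)} = -8 + \sqrt{-4 + 1} = -8 + \sqrt{-3} = -8 + i \sqrt{3}$)
$k{\left(-7 \right)} \left(28 + t{\left(-5,-2 \right)}\right) = \left(960 - -1680\right) \left(28 - \left(8 - i \sqrt{3}\right)\right) = \left(960 + 1680\right) \left(20 + i \sqrt{3}\right) = 2640 \left(20 + i \sqrt{3}\right) = 52800 + 2640 i \sqrt{3}$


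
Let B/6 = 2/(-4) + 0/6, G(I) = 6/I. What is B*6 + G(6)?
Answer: -17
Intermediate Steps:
B = -3 (B = 6*(2/(-4) + 0/6) = 6*(2*(-¼) + 0*(⅙)) = 6*(-½ + 0) = 6*(-½) = -3)
B*6 + G(6) = -3*6 + 6/6 = -18 + 6*(⅙) = -18 + 1 = -17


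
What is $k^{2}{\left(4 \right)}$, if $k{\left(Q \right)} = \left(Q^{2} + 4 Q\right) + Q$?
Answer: $1296$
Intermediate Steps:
$k{\left(Q \right)} = Q^{2} + 5 Q$
$k^{2}{\left(4 \right)} = \left(4 \left(5 + 4\right)\right)^{2} = \left(4 \cdot 9\right)^{2} = 36^{2} = 1296$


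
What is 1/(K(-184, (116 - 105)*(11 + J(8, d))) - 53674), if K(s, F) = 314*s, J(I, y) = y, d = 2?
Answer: -1/111450 ≈ -8.9726e-6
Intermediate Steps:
1/(K(-184, (116 - 105)*(11 + J(8, d))) - 53674) = 1/(314*(-184) - 53674) = 1/(-57776 - 53674) = 1/(-111450) = -1/111450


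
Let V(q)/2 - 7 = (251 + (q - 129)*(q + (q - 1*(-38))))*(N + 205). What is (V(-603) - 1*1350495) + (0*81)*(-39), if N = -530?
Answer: -557248031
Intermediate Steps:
V(q) = -163136 - 650*(-129 + q)*(38 + 2*q) (V(q) = 14 + 2*((251 + (q - 129)*(q + (q - 1*(-38))))*(-530 + 205)) = 14 + 2*((251 + (-129 + q)*(q + (q + 38)))*(-325)) = 14 + 2*((251 + (-129 + q)*(q + (38 + q)))*(-325)) = 14 + 2*((251 + (-129 + q)*(38 + 2*q))*(-325)) = 14 + 2*(-81575 - 325*(-129 + q)*(38 + 2*q)) = 14 + (-163150 - 650*(-129 + q)*(38 + 2*q)) = -163136 - 650*(-129 + q)*(38 + 2*q))
(V(-603) - 1*1350495) + (0*81)*(-39) = ((3023164 - 1300*(-603)**2 + 143000*(-603)) - 1*1350495) + (0*81)*(-39) = ((3023164 - 1300*363609 - 86229000) - 1350495) + 0*(-39) = ((3023164 - 472691700 - 86229000) - 1350495) + 0 = (-555897536 - 1350495) + 0 = -557248031 + 0 = -557248031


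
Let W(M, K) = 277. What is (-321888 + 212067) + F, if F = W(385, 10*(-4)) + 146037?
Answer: 36493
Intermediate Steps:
F = 146314 (F = 277 + 146037 = 146314)
(-321888 + 212067) + F = (-321888 + 212067) + 146314 = -109821 + 146314 = 36493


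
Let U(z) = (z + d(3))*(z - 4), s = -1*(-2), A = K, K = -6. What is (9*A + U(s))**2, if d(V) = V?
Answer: 4096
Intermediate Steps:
A = -6
s = 2
U(z) = (-4 + z)*(3 + z) (U(z) = (z + 3)*(z - 4) = (3 + z)*(-4 + z) = (-4 + z)*(3 + z))
(9*A + U(s))**2 = (9*(-6) + (-12 + 2**2 - 1*2))**2 = (-54 + (-12 + 4 - 2))**2 = (-54 - 10)**2 = (-64)**2 = 4096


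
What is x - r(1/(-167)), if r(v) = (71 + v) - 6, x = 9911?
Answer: 1644283/167 ≈ 9846.0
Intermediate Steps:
r(v) = 65 + v
x - r(1/(-167)) = 9911 - (65 + 1/(-167)) = 9911 - (65 - 1/167) = 9911 - 1*10854/167 = 9911 - 10854/167 = 1644283/167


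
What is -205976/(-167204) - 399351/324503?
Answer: 16686331/13564549903 ≈ 0.0012301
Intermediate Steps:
-205976/(-167204) - 399351/324503 = -205976*(-1/167204) - 399351*1/324503 = 51494/41801 - 399351/324503 = 16686331/13564549903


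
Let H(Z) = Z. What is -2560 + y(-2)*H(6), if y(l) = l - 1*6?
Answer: -2608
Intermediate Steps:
y(l) = -6 + l (y(l) = l - 6 = -6 + l)
-2560 + y(-2)*H(6) = -2560 + (-6 - 2)*6 = -2560 - 8*6 = -2560 - 48 = -2608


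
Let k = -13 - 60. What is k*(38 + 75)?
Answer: -8249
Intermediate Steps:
k = -73
k*(38 + 75) = -73*(38 + 75) = -73*113 = -8249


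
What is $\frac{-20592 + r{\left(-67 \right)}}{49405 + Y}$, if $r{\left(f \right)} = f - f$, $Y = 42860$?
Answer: $- \frac{6864}{30755} \approx -0.22318$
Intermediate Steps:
$r{\left(f \right)} = 0$
$\frac{-20592 + r{\left(-67 \right)}}{49405 + Y} = \frac{-20592 + 0}{49405 + 42860} = - \frac{20592}{92265} = \left(-20592\right) \frac{1}{92265} = - \frac{6864}{30755}$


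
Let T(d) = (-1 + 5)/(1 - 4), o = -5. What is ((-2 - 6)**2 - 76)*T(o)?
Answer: 16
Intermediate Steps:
T(d) = -4/3 (T(d) = 4/(-3) = 4*(-1/3) = -4/3)
((-2 - 6)**2 - 76)*T(o) = ((-2 - 6)**2 - 76)*(-4/3) = ((-8)**2 - 76)*(-4/3) = (64 - 76)*(-4/3) = -12*(-4/3) = 16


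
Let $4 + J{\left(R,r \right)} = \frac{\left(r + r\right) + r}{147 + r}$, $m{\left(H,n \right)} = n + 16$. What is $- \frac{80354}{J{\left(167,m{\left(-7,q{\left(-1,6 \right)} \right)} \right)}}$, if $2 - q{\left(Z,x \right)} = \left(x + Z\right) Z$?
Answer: $\frac{13660180}{611} \approx 22357.0$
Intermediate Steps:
$q{\left(Z,x \right)} = 2 - Z \left(Z + x\right)$ ($q{\left(Z,x \right)} = 2 - \left(x + Z\right) Z = 2 - \left(Z + x\right) Z = 2 - Z \left(Z + x\right)$)
$m{\left(H,n \right)} = 16 + n$
$J{\left(R,r \right)} = -4 + \frac{3 r}{147 + r}$ ($J{\left(R,r \right)} = -4 + \frac{\left(r + r\right) + r}{147 + r} = -4 + \frac{2 r + r}{147 + r} = -4 + \frac{3 r}{147 + r}$)
$- \frac{80354}{J{\left(167,m{\left(-7,q{\left(-1,6 \right)} \right)} \right)}} = - \frac{80354}{\frac{1}{147 + \left(16 - \left(-1 - 6\right)\right)} \left(-588 - \left(16 - \left(-1 - 6\right)\right)\right)} = - \frac{80354}{\frac{1}{147 + \left(16 + \left(2 - 1 + 6\right)\right)} \left(-588 - \left(16 + \left(2 - 1 + 6\right)\right)\right)} = - \frac{80354}{\frac{1}{147 + \left(16 + 7\right)} \left(-588 - \left(16 + 7\right)\right)} = - \frac{80354}{\frac{1}{147 + 23} \left(-588 - 23\right)} = - \frac{80354}{\frac{1}{170} \left(-588 - 23\right)} = - \frac{80354}{\frac{1}{170} \left(-611\right)} = - \frac{80354}{- \frac{611}{170}} = \left(-80354\right) \left(- \frac{170}{611}\right) = \frac{13660180}{611}$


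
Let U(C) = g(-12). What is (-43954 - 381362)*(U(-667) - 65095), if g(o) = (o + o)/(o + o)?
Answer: 27685519704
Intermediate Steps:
g(o) = 1 (g(o) = (2*o)/((2*o)) = (2*o)*(1/(2*o)) = 1)
U(C) = 1
(-43954 - 381362)*(U(-667) - 65095) = (-43954 - 381362)*(1 - 65095) = -425316*(-65094) = 27685519704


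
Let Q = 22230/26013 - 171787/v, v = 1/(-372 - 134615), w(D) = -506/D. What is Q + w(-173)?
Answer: 2675803257472791/115391 ≈ 2.3189e+10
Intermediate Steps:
v = -1/134987 (v = 1/(-134987) = -1/134987 ≈ -7.4081e-6)
Q = 15467070850493/667 (Q = 22230/26013 - 171787/(-1/134987) = 22230*(1/26013) - 171787*(-134987) = 570/667 + 23189011769 = 15467070850493/667 ≈ 2.3189e+10)
Q + w(-173) = 15467070850493/667 - 506/(-173) = 15467070850493/667 - 506*(-1/173) = 15467070850493/667 + 506/173 = 2675803257472791/115391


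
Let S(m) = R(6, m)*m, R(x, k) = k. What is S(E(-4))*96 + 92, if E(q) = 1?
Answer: 188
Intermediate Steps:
S(m) = m² (S(m) = m*m = m²)
S(E(-4))*96 + 92 = 1²*96 + 92 = 1*96 + 92 = 96 + 92 = 188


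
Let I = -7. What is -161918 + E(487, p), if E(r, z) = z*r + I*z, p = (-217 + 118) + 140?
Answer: -142238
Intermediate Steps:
p = 41 (p = -99 + 140 = 41)
E(r, z) = -7*z + r*z (E(r, z) = z*r - 7*z = r*z - 7*z = -7*z + r*z)
-161918 + E(487, p) = -161918 + 41*(-7 + 487) = -161918 + 41*480 = -161918 + 19680 = -142238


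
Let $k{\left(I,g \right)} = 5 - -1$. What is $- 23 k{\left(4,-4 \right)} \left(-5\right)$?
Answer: $690$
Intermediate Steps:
$k{\left(I,g \right)} = 6$ ($k{\left(I,g \right)} = 5 + 1 = 6$)
$- 23 k{\left(4,-4 \right)} \left(-5\right) = \left(-23\right) 6 \left(-5\right) = \left(-138\right) \left(-5\right) = 690$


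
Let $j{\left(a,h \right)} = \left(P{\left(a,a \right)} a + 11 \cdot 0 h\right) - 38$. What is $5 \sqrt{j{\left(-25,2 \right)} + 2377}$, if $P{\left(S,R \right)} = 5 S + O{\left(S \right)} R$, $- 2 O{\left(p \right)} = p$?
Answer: $\frac{5 \sqrt{53106}}{2} \approx 576.12$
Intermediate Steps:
$O{\left(p \right)} = - \frac{p}{2}$
$P{\left(S,R \right)} = 5 S - \frac{R S}{2}$ ($P{\left(S,R \right)} = 5 S + - \frac{S}{2} R = 5 S - \frac{R S}{2}$)
$j{\left(a,h \right)} = -38 + \frac{a^{2} \left(10 - a\right)}{2}$ ($j{\left(a,h \right)} = \left(\frac{a \left(10 - a\right)}{2} a + 11 \cdot 0 h\right) - 38 = \left(\frac{a^{2} \left(10 - a\right)}{2} + 0 h\right) - 38 = \left(\frac{a^{2} \left(10 - a\right)}{2} + 0\right) - 38 = \frac{a^{2} \left(10 - a\right)}{2} - 38 = -38 + \frac{a^{2} \left(10 - a\right)}{2}$)
$5 \sqrt{j{\left(-25,2 \right)} + 2377} = 5 \sqrt{\left(-38 + \frac{\left(-25\right)^{2} \left(10 - -25\right)}{2}\right) + 2377} = 5 \sqrt{\left(-38 + \frac{1}{2} \cdot 625 \left(10 + 25\right)\right) + 2377} = 5 \sqrt{\left(-38 + \frac{1}{2} \cdot 625 \cdot 35\right) + 2377} = 5 \sqrt{\left(-38 + \frac{21875}{2}\right) + 2377} = 5 \sqrt{\frac{21799}{2} + 2377} = 5 \sqrt{\frac{26553}{2}} = 5 \frac{\sqrt{53106}}{2} = \frac{5 \sqrt{53106}}{2}$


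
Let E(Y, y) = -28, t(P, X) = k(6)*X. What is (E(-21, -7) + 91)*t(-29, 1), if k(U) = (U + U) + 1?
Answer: 819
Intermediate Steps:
k(U) = 1 + 2*U (k(U) = 2*U + 1 = 1 + 2*U)
t(P, X) = 13*X (t(P, X) = (1 + 2*6)*X = (1 + 12)*X = 13*X)
(E(-21, -7) + 91)*t(-29, 1) = (-28 + 91)*(13*1) = 63*13 = 819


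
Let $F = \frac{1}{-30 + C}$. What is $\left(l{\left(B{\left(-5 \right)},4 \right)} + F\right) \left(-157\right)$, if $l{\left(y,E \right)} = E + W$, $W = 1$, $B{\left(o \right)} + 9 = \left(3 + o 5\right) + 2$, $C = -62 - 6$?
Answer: $- \frac{76773}{98} \approx -783.4$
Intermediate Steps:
$C = -68$
$B{\left(o \right)} = -4 + 5 o$ ($B{\left(o \right)} = -9 + \left(\left(3 + o 5\right) + 2\right) = -9 + \left(\left(3 + 5 o\right) + 2\right) = -9 + \left(5 + 5 o\right) = -4 + 5 o$)
$l{\left(y,E \right)} = 1 + E$ ($l{\left(y,E \right)} = E + 1 = 1 + E$)
$F = - \frac{1}{98}$ ($F = \frac{1}{-30 - 68} = \frac{1}{-98} = - \frac{1}{98} \approx -0.010204$)
$\left(l{\left(B{\left(-5 \right)},4 \right)} + F\right) \left(-157\right) = \left(\left(1 + 4\right) - \frac{1}{98}\right) \left(-157\right) = \left(5 - \frac{1}{98}\right) \left(-157\right) = \frac{489}{98} \left(-157\right) = - \frac{76773}{98}$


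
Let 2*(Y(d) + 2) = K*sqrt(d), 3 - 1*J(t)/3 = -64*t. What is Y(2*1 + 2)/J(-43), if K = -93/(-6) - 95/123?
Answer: -3131/2028762 ≈ -0.0015433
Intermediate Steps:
K = 3623/246 (K = -93*(-1/6) - 95*1/123 = 31/2 - 95/123 = 3623/246 ≈ 14.728)
J(t) = 9 + 192*t (J(t) = 9 - (-192)*t = 9 + 192*t)
Y(d) = -2 + 3623*sqrt(d)/492 (Y(d) = -2 + (3623*sqrt(d)/246)/2 = -2 + 3623*sqrt(d)/492)
Y(2*1 + 2)/J(-43) = (-2 + 3623*sqrt(2*1 + 2)/492)/(9 + 192*(-43)) = (-2 + 3623*sqrt(2 + 2)/492)/(9 - 8256) = (-2 + 3623*sqrt(4)/492)/(-8247) = (-2 + (3623/492)*2)*(-1/8247) = (-2 + 3623/246)*(-1/8247) = (3131/246)*(-1/8247) = -3131/2028762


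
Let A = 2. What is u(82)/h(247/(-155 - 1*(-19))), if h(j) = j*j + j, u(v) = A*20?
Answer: 739840/27417 ≈ 26.985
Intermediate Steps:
u(v) = 40 (u(v) = 2*20 = 40)
h(j) = j + j² (h(j) = j² + j = j + j²)
u(82)/h(247/(-155 - 1*(-19))) = 40/(((247/(-155 - 1*(-19)))*(1 + 247/(-155 - 1*(-19))))) = 40/(((247/(-155 + 19))*(1 + 247/(-155 + 19)))) = 40/(((247/(-136))*(1 + 247/(-136)))) = 40/(((247*(-1/136))*(1 + 247*(-1/136)))) = 40/((-247*(1 - 247/136)/136)) = 40/((-247/136*(-111/136))) = 40/(27417/18496) = 40*(18496/27417) = 739840/27417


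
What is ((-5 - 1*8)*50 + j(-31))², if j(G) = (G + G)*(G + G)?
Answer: 10201636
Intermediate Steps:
j(G) = 4*G² (j(G) = (2*G)*(2*G) = 4*G²)
((-5 - 1*8)*50 + j(-31))² = ((-5 - 1*8)*50 + 4*(-31)²)² = ((-5 - 8)*50 + 4*961)² = (-13*50 + 3844)² = (-650 + 3844)² = 3194² = 10201636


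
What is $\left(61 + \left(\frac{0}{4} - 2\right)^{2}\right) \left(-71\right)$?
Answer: $-4615$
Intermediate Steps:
$\left(61 + \left(\frac{0}{4} - 2\right)^{2}\right) \left(-71\right) = \left(61 + \left(0 \cdot \frac{1}{4} - 2\right)^{2}\right) \left(-71\right) = \left(61 + \left(0 - 2\right)^{2}\right) \left(-71\right) = \left(61 + \left(-2\right)^{2}\right) \left(-71\right) = \left(61 + 4\right) \left(-71\right) = 65 \left(-71\right) = -4615$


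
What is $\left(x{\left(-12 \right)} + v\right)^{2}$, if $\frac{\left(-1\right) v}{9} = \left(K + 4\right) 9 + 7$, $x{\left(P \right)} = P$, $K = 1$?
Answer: $230400$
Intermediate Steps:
$v = -468$ ($v = - 9 \left(\left(1 + 4\right) 9 + 7\right) = - 9 \left(5 \cdot 9 + 7\right) = - 9 \left(45 + 7\right) = \left(-9\right) 52 = -468$)
$\left(x{\left(-12 \right)} + v\right)^{2} = \left(-12 - 468\right)^{2} = \left(-480\right)^{2} = 230400$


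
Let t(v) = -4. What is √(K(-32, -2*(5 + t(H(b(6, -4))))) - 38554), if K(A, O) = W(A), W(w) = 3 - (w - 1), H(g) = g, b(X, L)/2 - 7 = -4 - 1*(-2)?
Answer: I*√38518 ≈ 196.26*I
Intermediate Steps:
b(X, L) = 10 (b(X, L) = 14 + 2*(-4 - 1*(-2)) = 14 + 2*(-4 + 2) = 14 + 2*(-2) = 14 - 4 = 10)
W(w) = 4 - w (W(w) = 3 - (-1 + w) = 3 + (1 - w) = 4 - w)
K(A, O) = 4 - A
√(K(-32, -2*(5 + t(H(b(6, -4))))) - 38554) = √((4 - 1*(-32)) - 38554) = √((4 + 32) - 38554) = √(36 - 38554) = √(-38518) = I*√38518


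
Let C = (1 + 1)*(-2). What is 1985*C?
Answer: -7940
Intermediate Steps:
C = -4 (C = 2*(-2) = -4)
1985*C = 1985*(-4) = -7940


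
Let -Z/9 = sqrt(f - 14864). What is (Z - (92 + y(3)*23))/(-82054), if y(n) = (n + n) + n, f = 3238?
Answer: 299/82054 + 9*I*sqrt(11626)/82054 ≈ 0.0036439 + 0.011827*I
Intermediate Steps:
y(n) = 3*n (y(n) = 2*n + n = 3*n)
Z = -9*I*sqrt(11626) (Z = -9*sqrt(3238 - 14864) = -9*I*sqrt(11626) ≈ -970.42*I)
(Z - (92 + y(3)*23))/(-82054) = (-9*I*sqrt(11626) - (92 + (3*3)*23))/(-82054) = (-9*I*sqrt(11626) - (92 + 9*23))*(-1/82054) = (-9*I*sqrt(11626) - (92 + 207))*(-1/82054) = (-9*I*sqrt(11626) - 1*299)*(-1/82054) = (-9*I*sqrt(11626) - 299)*(-1/82054) = (-299 - 9*I*sqrt(11626))*(-1/82054) = 299/82054 + 9*I*sqrt(11626)/82054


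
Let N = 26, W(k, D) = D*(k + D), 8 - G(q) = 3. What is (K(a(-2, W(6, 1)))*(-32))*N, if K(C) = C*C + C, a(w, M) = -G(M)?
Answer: -16640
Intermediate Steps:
G(q) = 5 (G(q) = 8 - 1*3 = 8 - 3 = 5)
W(k, D) = D*(D + k)
a(w, M) = -5 (a(w, M) = -1*5 = -5)
K(C) = C + C² (K(C) = C² + C = C + C²)
(K(a(-2, W(6, 1)))*(-32))*N = (-5*(1 - 5)*(-32))*26 = (-5*(-4)*(-32))*26 = (20*(-32))*26 = -640*26 = -16640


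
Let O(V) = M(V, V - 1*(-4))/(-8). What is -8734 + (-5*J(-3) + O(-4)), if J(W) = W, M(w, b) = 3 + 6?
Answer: -69761/8 ≈ -8720.1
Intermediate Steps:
M(w, b) = 9
O(V) = -9/8 (O(V) = 9/(-8) = 9*(-⅛) = -9/8)
-8734 + (-5*J(-3) + O(-4)) = -8734 + (-5*(-3) - 9/8) = -8734 + (15 - 9/8) = -8734 + 111/8 = -69761/8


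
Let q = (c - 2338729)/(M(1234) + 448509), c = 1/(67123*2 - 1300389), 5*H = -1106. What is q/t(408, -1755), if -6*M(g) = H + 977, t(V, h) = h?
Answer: 419583454192/141177258622917 ≈ 0.0029720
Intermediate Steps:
H = -1106/5 (H = (⅕)*(-1106) = -1106/5 ≈ -221.20)
c = -1/1166143 (c = 1/(134246 - 1300389) = 1/(-1166143) = -1/1166143 ≈ -8.5753e-7)
M(g) = -3779/30 (M(g) = -(-1106/5 + 977)/6 = -⅙*3779/5 = -3779/30)
q = -81818773567440/15686362069213 (q = (-1/1166143 - 2338729)/(-3779/30 + 448509) = -2727292452248/(1166143*13451491/30) = -2727292452248/1166143*30/13451491 = -81818773567440/15686362069213 ≈ -5.2159)
q/t(408, -1755) = -81818773567440/15686362069213/(-1755) = -81818773567440/15686362069213*(-1/1755) = 419583454192/141177258622917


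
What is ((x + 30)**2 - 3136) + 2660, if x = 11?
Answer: 1205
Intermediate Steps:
((x + 30)**2 - 3136) + 2660 = ((11 + 30)**2 - 3136) + 2660 = (41**2 - 3136) + 2660 = (1681 - 3136) + 2660 = -1455 + 2660 = 1205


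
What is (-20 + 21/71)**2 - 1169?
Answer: -3935728/5041 ≈ -780.74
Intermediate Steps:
(-20 + 21/71)**2 - 1169 = (-1399/71)**2 - 1169 = 1957201/5041 - 1169 = -3935728/5041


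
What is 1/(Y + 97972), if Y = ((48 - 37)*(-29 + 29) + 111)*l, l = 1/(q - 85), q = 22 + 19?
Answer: 44/4310657 ≈ 1.0207e-5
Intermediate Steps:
q = 41
l = -1/44 (l = 1/(41 - 85) = 1/(-44) = -1/44 ≈ -0.022727)
Y = -111/44 (Y = ((48 - 37)*(-29 + 29) + 111)*(-1/44) = (11*0 + 111)*(-1/44) = (0 + 111)*(-1/44) = 111*(-1/44) = -111/44 ≈ -2.5227)
1/(Y + 97972) = 1/(-111/44 + 97972) = 1/(4310657/44) = 44/4310657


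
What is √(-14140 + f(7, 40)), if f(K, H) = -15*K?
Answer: I*√14245 ≈ 119.35*I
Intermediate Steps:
√(-14140 + f(7, 40)) = √(-14140 - 15*7) = √(-14140 - 105) = √(-14245) = I*√14245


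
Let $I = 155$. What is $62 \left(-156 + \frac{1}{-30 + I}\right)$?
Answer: $- \frac{1208938}{125} \approx -9671.5$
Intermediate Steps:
$62 \left(-156 + \frac{1}{-30 + I}\right) = 62 \left(-156 + \frac{1}{-30 + 155}\right) = 62 \left(-156 + \frac{1}{125}\right) = 62 \left(- \frac{19499}{125}\right) = - \frac{1208938}{125}$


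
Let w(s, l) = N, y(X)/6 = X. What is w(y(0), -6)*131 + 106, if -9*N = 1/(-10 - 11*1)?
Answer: 20165/189 ≈ 106.69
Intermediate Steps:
y(X) = 6*X
N = 1/189 (N = -1/(9*(-10 - 11)*1) = -1/(9*(-21)) = -(-1)/189 = -⅑*(-1/21) = 1/189 ≈ 0.0052910)
w(s, l) = 1/189
w(y(0), -6)*131 + 106 = (1/189)*131 + 106 = 131/189 + 106 = 20165/189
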